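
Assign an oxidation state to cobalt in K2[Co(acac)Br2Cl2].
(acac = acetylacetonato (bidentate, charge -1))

2 potassium outside the brackets (+1 each) → the complex ion is 2−.
Ligand charges: 1×acac = -1; 2×Cl = -2; 2×Br = -2; sum -5.
Co + (-5) = 2− ⇒ Co is +3.

+3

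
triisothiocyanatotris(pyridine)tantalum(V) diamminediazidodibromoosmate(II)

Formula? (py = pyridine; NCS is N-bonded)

[Ta(NCS)3(py)3][OsBr2(N3)2(NH3)2]

Cation [Ta…]: ligand charges -3, Ta(V) ⇒ ion charge 2+.
Anion [Os…]: ligand charges -4, Os(II) ⇒ ion charge 2−.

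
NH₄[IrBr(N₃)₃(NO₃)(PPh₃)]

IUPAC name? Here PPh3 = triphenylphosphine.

The 1 ammonium counter-ion carries a total charge of +1, so each complex ion is 1−.
Ligand charges: 1×bromo (-1 each), 1×triphenylphosphine (neutral), 3×azido (-1 each), 1×nitrato (-1 each); total -5. So Ir + (-5) = 1−, giving Ir = +4.
Ligands are named alphabetically: azido before bromo before nitrato before triphenylphosphine.
The complex ion is anionic, so iridium takes the -ate form iridate(IV).

ammonium triazidobromonitrato(triphenylphosphine)iridate(IV)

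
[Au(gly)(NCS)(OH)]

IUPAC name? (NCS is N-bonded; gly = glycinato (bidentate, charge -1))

(glycinato)hydroxoisothiocyanatogold(III)

There is no counter-ion, so the complex is neutral overall.
Ligand charges: 1×hydroxo (-1 each), 1×isothiocyanato (-1 each), 1×glycinato (-1 each); total -3. So Au + (-3) = 0, giving Au = +3.
Ligands are named alphabetically: glycinato before hydroxo before isothiocyanato.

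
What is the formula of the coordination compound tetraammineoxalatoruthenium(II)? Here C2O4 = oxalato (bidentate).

Ligands: 1 oxalato (C2O4, -2), 4 ammine (NH3, neutral). Ligand charge sum = -2.
With Ru in oxidation state +2, the complex ion is [Ru...].

[Ru(C2O4)(NH3)4]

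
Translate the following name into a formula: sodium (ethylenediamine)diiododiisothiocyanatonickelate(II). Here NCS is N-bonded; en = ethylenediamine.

Na2[Ni(en)I2(NCS)2]

Ligands: 2 isothiocyanato (NCS, -1), 1 ethylenediamine (en, neutral), 2 iodo (I, -1). Ligand charge sum = -4.
With Ni in oxidation state +2, the complex ion is [Ni...]^2−.
Charge balance with sodium (+1) requires 1 complex ion per 2 sodium.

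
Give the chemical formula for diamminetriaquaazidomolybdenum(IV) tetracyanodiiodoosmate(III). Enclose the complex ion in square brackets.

[Mo(H2O)3(N3)(NH3)2][Os(CN)4I2]

Cation [Mo…]: ligand charges -1, Mo(IV) ⇒ ion charge 3+.
Anion [Os…]: ligand charges -6, Os(III) ⇒ ion charge 3−.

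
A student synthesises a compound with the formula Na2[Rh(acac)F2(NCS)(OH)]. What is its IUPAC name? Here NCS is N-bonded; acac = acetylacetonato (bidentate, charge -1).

The 2 sodium counter-ions carry a total charge of +2, so each complex ion is 2−.
Ligand charges: 1×hydroxo (-1 each), 1×isothiocyanato (-1 each), 1×acetylacetonato (-1 each), 2×fluoro (-1 each); total -5. So Rh + (-5) = 2−, giving Rh = +3.
The complex ion is anionic, so rhodium takes the -ate form rhodate(III).

sodium (acetylacetonato)difluorohydroxoisothiocyanatorhodate(III)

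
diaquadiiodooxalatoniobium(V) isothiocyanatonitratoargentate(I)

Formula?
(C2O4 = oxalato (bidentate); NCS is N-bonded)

Cation [Nb…]: ligand charges -4, Nb(V) ⇒ ion charge 1+.
Anion [Ag…]: ligand charges -2, Ag(I) ⇒ ion charge 1−.
One 1+ cation balances one 1− anion.

[Nb(C2O4)(H2O)2I2][Ag(NCS)(NO3)]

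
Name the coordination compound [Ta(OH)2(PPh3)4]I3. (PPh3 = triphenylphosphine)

The 3 iodide counter-ions carry a total charge of -3, so each complex ion is 3+.
Ligand charges: 4×triphenylphosphine (neutral), 2×hydroxo (-1 each); total -2. So Ta + (-2) = 3+, giving Ta = +5.
Ligands are named alphabetically: hydroxo before triphenylphosphine.

dihydroxotetrakis(triphenylphosphine)tantalum(V) iodide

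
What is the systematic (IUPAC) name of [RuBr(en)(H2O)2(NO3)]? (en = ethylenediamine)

diaquabromo(ethylenediamine)nitratoruthenium(II)

There is no counter-ion, so the complex is neutral overall.
Ligand charges: 1×nitrato (-1 each), 1×ethylenediamine (neutral), 1×bromo (-1 each), 2×aqua (neutral); total -2. So Ru + (-2) = 0, giving Ru = +2.
Ligands are named alphabetically: aqua before bromo before ethylenediamine before nitrato.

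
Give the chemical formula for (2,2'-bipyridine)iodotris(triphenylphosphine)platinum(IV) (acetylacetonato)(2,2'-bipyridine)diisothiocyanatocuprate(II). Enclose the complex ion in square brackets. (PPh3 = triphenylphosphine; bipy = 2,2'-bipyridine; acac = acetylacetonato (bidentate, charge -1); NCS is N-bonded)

Cation [Pt…]: ligand charges -1, Pt(IV) ⇒ ion charge 3+.
Anion [Cu…]: ligand charges -3, Cu(II) ⇒ ion charge 1−.
One 3+ cation requires 3 of the 1− anion.

[Pt(bipy)I(PPh3)3][Cu(acac)(bipy)(NCS)2]3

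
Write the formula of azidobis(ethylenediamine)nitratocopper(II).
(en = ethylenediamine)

[Cu(en)2(N3)(NO3)]

Ligands: 2 ethylenediamine (en, neutral), 1 nitrato (NO3, -1), 1 azido (N3, -1). Ligand charge sum = -2.
With Cu in oxidation state +2, the complex ion is [Cu...].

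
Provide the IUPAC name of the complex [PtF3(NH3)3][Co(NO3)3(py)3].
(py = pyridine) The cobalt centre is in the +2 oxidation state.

Both ions are complex: the cation is named first with the plain metal name, the anion second with the -ate form; each ion's ligands are alphabetised independently.
Co is given as +2; the anion's ligand charges sum to -3, so the complex anion is 1−.
A 1:1 salt means the cation carries the equal and opposite charge, 1+.
Cation: ligand charges sum to -3; for the ion to be 1+, Pt = +4.

triamminetrifluoroplatinum(IV) trinitratotris(pyridine)cobaltate(II)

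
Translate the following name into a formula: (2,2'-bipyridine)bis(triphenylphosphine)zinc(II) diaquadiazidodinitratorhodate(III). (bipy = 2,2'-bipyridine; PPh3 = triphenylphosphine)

[Zn(bipy)(PPh3)2][Rh(H2O)2(N3)2(NO3)2]2

Cation [Zn…]: ligand charges 0, Zn(II) ⇒ ion charge 2+.
Anion [Rh…]: ligand charges -4, Rh(III) ⇒ ion charge 1−.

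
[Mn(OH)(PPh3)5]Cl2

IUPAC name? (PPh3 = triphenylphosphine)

hydroxopentakis(triphenylphosphine)manganese(III) chloride

The 2 chloride counter-ions carry a total charge of -2, so each complex ion is 2+.
Ligand charges: 5×triphenylphosphine (neutral), 1×hydroxo (-1 each); total -1. So Mn + (-1) = 2+, giving Mn = +3.
Ligands are named alphabetically: hydroxo before triphenylphosphine.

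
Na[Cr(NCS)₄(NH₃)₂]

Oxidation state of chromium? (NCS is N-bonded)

+3

1 sodium outside the brackets (+1 each) → the complex ion is 1−.
Ligand charges: 2×NH3 neutral; 4×NCS = -4; sum -4.
Cr + (-4) = 1− ⇒ Cr is +3.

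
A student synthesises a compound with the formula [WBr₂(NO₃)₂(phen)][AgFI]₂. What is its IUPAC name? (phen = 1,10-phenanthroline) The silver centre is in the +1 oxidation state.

dibromodinitrato(1,10-phenanthroline)tungsten(VI) fluoroiodoargentate(I)

Both ions are complex: the cation is named first with the plain metal name, the anion second with the -ate form; each ion's ligands are alphabetised independently.
Ag is given as +1; the anion's ligand charges sum to -2, so the complex anion is 1−.
With 2 anions per cation, the cation must be 2×1 = 2+.
Cation: ligand charges sum to -4; for the ion to be 2+, W = +6.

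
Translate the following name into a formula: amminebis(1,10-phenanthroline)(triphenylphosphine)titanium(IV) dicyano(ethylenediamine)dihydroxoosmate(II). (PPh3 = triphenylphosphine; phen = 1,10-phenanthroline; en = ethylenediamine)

Cation [Ti…]: ligand charges 0, Ti(IV) ⇒ ion charge 4+.
Anion [Os…]: ligand charges -4, Os(II) ⇒ ion charge 2−.
One 4+ cation requires 2 of the 2− anion.

[Ti(NH3)(phen)2(PPh3)][Os(CN)2(en)(OH)2]2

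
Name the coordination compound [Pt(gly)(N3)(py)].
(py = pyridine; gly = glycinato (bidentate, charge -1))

azido(glycinato)(pyridine)platinum(II)

There is no counter-ion, so the complex is neutral overall.
Ligand charges: 1×azido (-1 each), 1×pyridine (neutral), 1×glycinato (-1 each); total -2. So Pt + (-2) = 0, giving Pt = +2.
Ligands are named alphabetically: azido before glycinato before pyridine.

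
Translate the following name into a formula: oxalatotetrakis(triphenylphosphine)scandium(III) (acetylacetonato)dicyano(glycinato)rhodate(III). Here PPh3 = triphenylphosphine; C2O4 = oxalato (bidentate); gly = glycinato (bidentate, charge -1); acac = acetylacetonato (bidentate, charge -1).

Cation [Sc…]: ligand charges -2, Sc(III) ⇒ ion charge 1+.
Anion [Rh…]: ligand charges -4, Rh(III) ⇒ ion charge 1−.
One 1+ cation balances one 1− anion.

[Sc(C2O4)(PPh3)4][Rh(acac)(CN)2(gly)]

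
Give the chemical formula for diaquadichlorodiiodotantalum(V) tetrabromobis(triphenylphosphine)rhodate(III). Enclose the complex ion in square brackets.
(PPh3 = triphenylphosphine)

[TaCl2(H2O)2I2][RhBr4(PPh3)2]

Cation [Ta…]: ligand charges -4, Ta(V) ⇒ ion charge 1+.
Anion [Rh…]: ligand charges -4, Rh(III) ⇒ ion charge 1−.
One 1+ cation balances one 1− anion.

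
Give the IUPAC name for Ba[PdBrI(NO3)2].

barium bromoiododinitratopalladate(II)

The 1 barium counter-ion carries a total charge of +2, so each complex ion is 2−.
Ligand charges: 2×nitrato (-1 each), 1×bromo (-1 each), 1×iodo (-1 each); total -4. So Pd + (-4) = 2−, giving Pd = +2.
Ligands are named alphabetically: bromo before iodo before nitrato.
The complex ion is anionic, so palladium takes the -ate form palladate(II).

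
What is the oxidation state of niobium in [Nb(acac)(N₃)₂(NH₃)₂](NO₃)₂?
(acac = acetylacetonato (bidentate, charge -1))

2 nitrate outside the brackets (-1 each) → the complex ion is 2+.
Ligand charges: 2×N3 = -2; 1×acac = -1; 2×NH3 neutral; sum -3.
Nb + (-3) = 2+ ⇒ Nb is +5.

+5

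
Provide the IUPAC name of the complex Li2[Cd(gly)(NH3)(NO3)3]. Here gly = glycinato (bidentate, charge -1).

The 2 lithium counter-ions carry a total charge of +2, so each complex ion is 2−.
Ligand charges: 1×ammine (neutral), 3×nitrato (-1 each), 1×glycinato (-1 each); total -4. So Cd + (-4) = 2−, giving Cd = +2.
Ligands are named alphabetically: ammine before glycinato before nitrato.
The complex ion is anionic, so cadmium takes the -ate form cadmate(II).

lithium ammine(glycinato)trinitratocadmate(II)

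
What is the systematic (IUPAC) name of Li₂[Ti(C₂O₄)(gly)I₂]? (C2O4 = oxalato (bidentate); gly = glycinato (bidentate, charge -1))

The 2 lithium counter-ions carry a total charge of +2, so each complex ion is 2−.
Ligand charges: 1×oxalato (-2 each), 1×glycinato (-1 each), 2×iodo (-1 each); total -5. So Ti + (-5) = 2−, giving Ti = +3.
Ligands are named alphabetically: glycinato before iodo before oxalato.
The complex ion is anionic, so titanium takes the -ate form titanate(III).

lithium (glycinato)diiodooxalatotitanate(III)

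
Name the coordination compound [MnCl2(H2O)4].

There is no counter-ion, so the complex is neutral overall.
Ligand charges: 4×aqua (neutral), 2×chloro (-1 each); total -2. So Mn + (-2) = 0, giving Mn = +2.
Ligands are named alphabetically: aqua before chloro.

tetraaquadichloromanganese(II)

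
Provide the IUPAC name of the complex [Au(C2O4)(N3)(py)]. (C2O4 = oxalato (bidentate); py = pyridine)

There is no counter-ion, so the complex is neutral overall.
Ligand charges: 1×oxalato (-2 each), 1×pyridine (neutral), 1×azido (-1 each); total -3. So Au + (-3) = 0, giving Au = +3.
Ligands are named alphabetically: azido before oxalato before pyridine.

azidooxalato(pyridine)gold(III)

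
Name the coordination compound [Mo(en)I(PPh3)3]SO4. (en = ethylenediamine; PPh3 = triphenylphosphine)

(ethylenediamine)iodotris(triphenylphosphine)molybdenum(III) sulfate

The 1 sulfate counter-ion carries a total charge of -2, so each complex ion is 2+.
Ligand charges: 1×iodo (-1 each), 1×ethylenediamine (neutral), 3×triphenylphosphine (neutral); total -1. So Mo + (-1) = 2+, giving Mo = +3.
Ligands are named alphabetically: ethylenediamine before iodo before triphenylphosphine.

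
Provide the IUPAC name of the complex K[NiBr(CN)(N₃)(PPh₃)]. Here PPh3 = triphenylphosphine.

potassium azidobromocyano(triphenylphosphine)nickelate(II)

The 1 potassium counter-ion carries a total charge of +1, so each complex ion is 1−.
Ligand charges: 1×bromo (-1 each), 1×cyano (-1 each), 1×azido (-1 each), 1×triphenylphosphine (neutral); total -3. So Ni + (-3) = 1−, giving Ni = +2.
Ligands are named alphabetically: azido before bromo before cyano before triphenylphosphine.
The complex ion is anionic, so nickel takes the -ate form nickelate(II).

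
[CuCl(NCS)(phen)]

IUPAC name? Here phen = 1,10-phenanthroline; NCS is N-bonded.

There is no counter-ion, so the complex is neutral overall.
Ligand charges: 1×1,10-phenanthroline (neutral), 1×isothiocyanato (-1 each), 1×chloro (-1 each); total -2. So Cu + (-2) = 0, giving Cu = +2.
Ligands are named alphabetically: chloro before isothiocyanato before phenanthroline.

chloroisothiocyanato(1,10-phenanthroline)copper(II)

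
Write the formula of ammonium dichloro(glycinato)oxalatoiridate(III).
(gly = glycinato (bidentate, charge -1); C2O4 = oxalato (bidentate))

Ligands: 1 glycinato (gly, -1), 2 chloro (Cl, -1), 1 oxalato (C2O4, -2). Ligand charge sum = -5.
Charge balance with ammonium (+1) requires 1 complex ion per 2 ammonium.

(NH4)2[Ir(C2O4)Cl2(gly)]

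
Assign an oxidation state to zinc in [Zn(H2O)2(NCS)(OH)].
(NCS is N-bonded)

No counter-ion: the bracketed complex is neutral.
Ligand charges: 2×H2O neutral; 1×NCS = -1; 1×OH = -1; sum -2.
Zn + (-2) = 0 ⇒ Zn is +2.

+2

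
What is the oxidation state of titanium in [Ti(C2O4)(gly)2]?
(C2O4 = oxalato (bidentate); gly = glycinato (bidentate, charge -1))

No counter-ion: the bracketed complex is neutral.
Ligand charges: 1×C2O4 = -2; 2×gly = -2; sum -4.
Ti + (-4) = 0 ⇒ Ti is +4.

+4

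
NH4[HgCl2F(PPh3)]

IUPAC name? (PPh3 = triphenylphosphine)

ammonium dichlorofluoro(triphenylphosphine)mercurate(II)

The 1 ammonium counter-ion carries a total charge of +1, so each complex ion is 1−.
Ligand charges: 1×triphenylphosphine (neutral), 1×fluoro (-1 each), 2×chloro (-1 each); total -3. So Hg + (-3) = 1−, giving Hg = +2.
The complex ion is anionic, so mercury takes the -ate form mercurate(II).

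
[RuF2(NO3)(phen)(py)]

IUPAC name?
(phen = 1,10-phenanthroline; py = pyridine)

difluoronitrato(1,10-phenanthroline)(pyridine)ruthenium(III)

There is no counter-ion, so the complex is neutral overall.
Ligand charges: 1×nitrato (-1 each), 2×fluoro (-1 each), 1×1,10-phenanthroline (neutral), 1×pyridine (neutral); total -3. So Ru + (-3) = 0, giving Ru = +3.
Ligands are named alphabetically: fluoro before nitrato before phenanthroline before pyridine.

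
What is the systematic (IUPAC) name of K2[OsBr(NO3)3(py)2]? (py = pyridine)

potassium bromotrinitratobis(pyridine)osmate(II)

The 2 potassium counter-ions carry a total charge of +2, so each complex ion is 2−.
Ligand charges: 1×bromo (-1 each), 2×pyridine (neutral), 3×nitrato (-1 each); total -4. So Os + (-4) = 2−, giving Os = +2.
The complex ion is anionic, so osmium takes the -ate form osmate(II).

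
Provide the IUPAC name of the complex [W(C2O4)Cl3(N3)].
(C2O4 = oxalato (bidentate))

azidotrichlorooxalatotungsten(VI)

There is no counter-ion, so the complex is neutral overall.
Ligand charges: 3×chloro (-1 each), 1×oxalato (-2 each), 1×azido (-1 each); total -6. So W + (-6) = 0, giving W = +6.
Ligands are named alphabetically: azido before chloro before oxalato.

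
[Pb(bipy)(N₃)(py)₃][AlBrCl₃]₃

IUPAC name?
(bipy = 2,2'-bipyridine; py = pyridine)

Both ions are complex: the cation is named first with the plain metal name, the anion second with the -ate form; each ion's ligands are alphabetised independently.
Aluminium is always +3 in its complexes; the anion's ligand charges sum to -4, so the complex anion is 1−.
With 3 anions per cation, the cation must be 3×1 = 3+.
Cation: ligand charges sum to -1; for the ion to be 3+, Pb = +4.

azido(2,2'-bipyridine)tris(pyridine)lead(IV) bromotrichloroaluminate(III)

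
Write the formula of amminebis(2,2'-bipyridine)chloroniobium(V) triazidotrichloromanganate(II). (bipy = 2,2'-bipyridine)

Cation [Nb…]: ligand charges -1, Nb(V) ⇒ ion charge 4+.
Anion [Mn…]: ligand charges -6, Mn(II) ⇒ ion charge 4−.

[Nb(bipy)2Cl(NH3)][MnCl3(N3)3]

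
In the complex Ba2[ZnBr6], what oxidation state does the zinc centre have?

2 barium outside the brackets (+2 each) → the complex ion is 4−.
Ligand charges: 6×Br = -6; sum -6.
Zn + (-6) = 4− ⇒ Zn is +2.

+2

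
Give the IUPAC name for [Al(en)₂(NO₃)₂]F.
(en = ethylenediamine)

The 1 fluoride counter-ion carries a total charge of -1, so each complex ion is 1+.
Ligand charges: 2×ethylenediamine (neutral), 2×nitrato (-1 each); total -2. So Al + (-2) = 1+, giving Al = +3.
Ligands are named alphabetically: ethylenediamine before nitrato.

bis(ethylenediamine)dinitratoaluminium(III) fluoride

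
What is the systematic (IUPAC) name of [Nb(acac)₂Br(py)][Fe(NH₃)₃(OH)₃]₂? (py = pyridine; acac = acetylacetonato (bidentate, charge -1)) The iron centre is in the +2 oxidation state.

Fe is given as +2; the anion's ligand charges sum to -3, so the complex anion is 1−.
With 2 anions per cation, the cation must be 2×1 = 2+.
Cation: ligand charges sum to -3; for the ion to be 2+, Nb = +5.

bis(acetylacetonato)bromo(pyridine)niobium(V) triamminetrihydroxoferrate(II)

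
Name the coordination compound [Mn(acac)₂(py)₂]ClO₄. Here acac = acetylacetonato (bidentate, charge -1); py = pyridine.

The 1 perchlorate counter-ion carries a total charge of -1, so each complex ion is 1+.
Ligand charges: 2×acetylacetonato (-1 each), 2×pyridine (neutral); total -2. So Mn + (-2) = 1+, giving Mn = +3.
Ligands are named alphabetically: acetylacetonato before pyridine.

bis(acetylacetonato)bis(pyridine)manganese(III) perchlorate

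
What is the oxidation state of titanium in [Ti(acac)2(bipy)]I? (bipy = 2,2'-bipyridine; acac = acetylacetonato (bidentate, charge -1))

+3

1 iodide outside the brackets (-1 each) → the complex ion is 1+.
Ligand charges: 1×bipy neutral; 2×acac = -2; sum -2.
Ti + (-2) = 1+ ⇒ Ti is +3.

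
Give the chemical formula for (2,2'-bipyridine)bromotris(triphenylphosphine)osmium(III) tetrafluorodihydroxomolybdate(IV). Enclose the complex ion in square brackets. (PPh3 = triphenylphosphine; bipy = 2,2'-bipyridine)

[Os(bipy)Br(PPh3)3][MoF4(OH)2]

Cation [Os…]: ligand charges -1, Os(III) ⇒ ion charge 2+.
Anion [Mo…]: ligand charges -6, Mo(IV) ⇒ ion charge 2−.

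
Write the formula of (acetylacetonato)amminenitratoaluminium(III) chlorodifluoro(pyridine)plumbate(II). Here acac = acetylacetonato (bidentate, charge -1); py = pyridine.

[Al(acac)(NH3)(NO3)][PbClF2(py)]

Cation [Al…]: ligand charges -2, Al(III) ⇒ ion charge 1+.
Anion [Pb…]: ligand charges -3, Pb(II) ⇒ ion charge 1−.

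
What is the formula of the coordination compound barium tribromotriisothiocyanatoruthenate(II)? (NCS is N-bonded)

Ligands: 3 bromo (Br, -1), 3 isothiocyanato (NCS, -1). Ligand charge sum = -6.
With Ru in oxidation state +2, the complex ion is [Ru...]^4−.
Charge balance with barium (+2) requires 1 complex ion per 2 barium.

Ba2[RuBr3(NCS)3]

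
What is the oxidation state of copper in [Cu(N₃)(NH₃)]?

+1

No counter-ion: the bracketed complex is neutral.
Ligand charges: 1×NH3 neutral; 1×N3 = -1; sum -1.
Cu + (-1) = 0 ⇒ Cu is +1.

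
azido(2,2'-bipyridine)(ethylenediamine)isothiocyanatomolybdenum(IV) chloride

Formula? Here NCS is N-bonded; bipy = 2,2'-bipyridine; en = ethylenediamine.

[Mo(bipy)(en)(N3)(NCS)]Cl2

Ligands: 1 isothiocyanato (NCS, -1), 1 2,2'-bipyridine (bipy, neutral), 1 ethylenediamine (en, neutral), 1 azido (N3, -1). Ligand charge sum = -2.
With Mo in oxidation state +4, the complex ion is [Mo...]^2+.
Charge balance with chloride (-1) requires 1 complex ion per 2 chloride.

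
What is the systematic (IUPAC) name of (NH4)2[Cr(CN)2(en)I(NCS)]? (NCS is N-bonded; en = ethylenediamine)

The 2 ammonium counter-ions carry a total charge of +2, so each complex ion is 2−.
Ligand charges: 1×iodo (-1 each), 1×isothiocyanato (-1 each), 2×cyano (-1 each), 1×ethylenediamine (neutral); total -4. So Cr + (-4) = 2−, giving Cr = +2.
The complex ion is anionic, so chromium takes the -ate form chromate(II).

ammonium dicyano(ethylenediamine)iodoisothiocyanatochromate(II)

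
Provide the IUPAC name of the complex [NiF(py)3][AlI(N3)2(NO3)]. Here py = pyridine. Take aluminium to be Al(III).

fluorotris(pyridine)nickel(II) diazidoiodonitratoaluminate(III)

Both ions are complex: the cation is named first with the plain metal name, the anion second with the -ate form; each ion's ligands are alphabetised independently.
Al is given as +3; the anion's ligand charges sum to -4, so the complex anion is 1−.
A 1:1 salt means the cation carries the equal and opposite charge, 1+.
Cation: ligand charges sum to -1; for the ion to be 1+, Ni = +2.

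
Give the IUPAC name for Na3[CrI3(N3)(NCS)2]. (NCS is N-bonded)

The 3 sodium counter-ions carry a total charge of +3, so each complex ion is 3−.
Ligand charges: 2×isothiocyanato (-1 each), 1×azido (-1 each), 3×iodo (-1 each); total -6. So Cr + (-6) = 3−, giving Cr = +3.
Ligands are named alphabetically: azido before iodo before isothiocyanato.
The complex ion is anionic, so chromium takes the -ate form chromate(III).

sodium azidotriiododiisothiocyanatochromate(III)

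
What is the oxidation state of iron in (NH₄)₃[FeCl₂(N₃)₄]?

+3

3 ammonium outside the brackets (+1 each) → the complex ion is 3−.
Ligand charges: 2×Cl = -2; 4×N3 = -4; sum -6.
Fe + (-6) = 3− ⇒ Fe is +3.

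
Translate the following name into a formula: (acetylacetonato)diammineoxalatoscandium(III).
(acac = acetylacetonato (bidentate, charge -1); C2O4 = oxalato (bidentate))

Ligands: 1 acetylacetonato (acac, -1), 2 ammine (NH3, neutral), 1 oxalato (C2O4, -2). Ligand charge sum = -3.
With Sc in oxidation state +3, the complex ion is [Sc...].

[Sc(acac)(C2O4)(NH3)2]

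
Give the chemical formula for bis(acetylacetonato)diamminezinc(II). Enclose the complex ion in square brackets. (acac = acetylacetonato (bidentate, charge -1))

[Zn(acac)2(NH3)2]

Ligands: 2 ammine (NH3, neutral), 2 acetylacetonato (acac, -1). Ligand charge sum = -2.
With Zn in oxidation state +2, the complex ion is [Zn...].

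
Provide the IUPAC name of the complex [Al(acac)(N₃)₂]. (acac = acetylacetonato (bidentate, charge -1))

(acetylacetonato)diazidoaluminium(III)

There is no counter-ion, so the complex is neutral overall.
Ligand charges: 1×acetylacetonato (-1 each), 2×azido (-1 each); total -3. So Al + (-3) = 0, giving Al = +3.
Ligands are named alphabetically: acetylacetonato before azido.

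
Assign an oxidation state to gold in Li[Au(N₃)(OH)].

+1

1 lithium outside the brackets (+1 each) → the complex ion is 1−.
Ligand charges: 1×N3 = -1; 1×OH = -1; sum -2.
Au + (-2) = 1− ⇒ Au is +1.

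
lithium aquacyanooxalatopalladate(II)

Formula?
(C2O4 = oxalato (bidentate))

Ligands: 1 aqua (H2O, neutral), 1 oxalato (C2O4, -2), 1 cyano (CN, -1). Ligand charge sum = -3.
With Pd in oxidation state +2, the complex ion is [Pd...]^1−.
Charge balance with lithium (+1) requires 1 complex ion per 1 lithium.

Li[Pd(C2O4)(CN)(H2O)]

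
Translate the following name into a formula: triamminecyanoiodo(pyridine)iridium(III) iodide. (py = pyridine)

Ligands: 1 iodo (I, -1), 1 pyridine (py, neutral), 3 ammine (NH3, neutral), 1 cyano (CN, -1). Ligand charge sum = -2.
With Ir in oxidation state +3, the complex ion is [Ir...]^1+.
Charge balance with iodide (-1) requires 1 complex ion per 1 iodide.

[Ir(CN)I(NH3)3(py)]I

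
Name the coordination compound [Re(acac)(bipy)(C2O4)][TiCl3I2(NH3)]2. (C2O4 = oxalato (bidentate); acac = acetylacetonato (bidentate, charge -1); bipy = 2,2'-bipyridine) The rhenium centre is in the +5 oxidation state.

(acetylacetonato)(2,2'-bipyridine)oxalatorhenium(V) amminetrichlorodiiodotitanate(IV)

Both ions are complex: the cation is named first with the plain metal name, the anion second with the -ate form; each ion's ligands are alphabetised independently.
Re is given as +5; the cation's ligand charges sum to -3, so the complex cation is 2+.
With 2 anions per cation, each anion must be 2/2 = 1−.
Anion: ligand charges sum to -5; for the ion to be 1−, Ti = +4.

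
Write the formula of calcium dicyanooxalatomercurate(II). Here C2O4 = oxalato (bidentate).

Ca[Hg(C2O4)(CN)2]

Ligands: 1 oxalato (C2O4, -2), 2 cyano (CN, -1). Ligand charge sum = -4.
With Hg in oxidation state +2, the complex ion is [Hg...]^2−.
Charge balance with calcium (+2) requires 1 complex ion per 1 calcium.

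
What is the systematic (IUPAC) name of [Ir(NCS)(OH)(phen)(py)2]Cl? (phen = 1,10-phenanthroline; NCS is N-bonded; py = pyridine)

hydroxoisothiocyanato(1,10-phenanthroline)bis(pyridine)iridium(III) chloride

The 1 chloride counter-ion carries a total charge of -1, so each complex ion is 1+.
Ligand charges: 1×1,10-phenanthroline (neutral), 1×hydroxo (-1 each), 1×isothiocyanato (-1 each), 2×pyridine (neutral); total -2. So Ir + (-2) = 1+, giving Ir = +3.
Ligands are named alphabetically: hydroxo before isothiocyanato before phenanthroline before pyridine.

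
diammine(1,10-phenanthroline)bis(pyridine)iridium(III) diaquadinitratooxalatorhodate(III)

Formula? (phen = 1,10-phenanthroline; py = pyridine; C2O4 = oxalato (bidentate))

[Ir(NH3)2(phen)(py)2][Rh(C2O4)(H2O)2(NO3)2]3

Cation [Ir…]: ligand charges 0, Ir(III) ⇒ ion charge 3+.
Anion [Rh…]: ligand charges -4, Rh(III) ⇒ ion charge 1−.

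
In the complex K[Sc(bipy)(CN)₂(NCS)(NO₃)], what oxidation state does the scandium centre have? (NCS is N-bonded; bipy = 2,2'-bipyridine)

+3

1 potassium outside the brackets (+1 each) → the complex ion is 1−.
Ligand charges: 1×NCS = -1; 1×NO3 = -1; 2×CN = -2; 1×bipy neutral; sum -4.
Sc + (-4) = 1− ⇒ Sc is +3.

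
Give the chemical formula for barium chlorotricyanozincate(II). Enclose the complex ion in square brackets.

Ba[ZnCl(CN)3]

Ligands: 1 chloro (Cl, -1), 3 cyano (CN, -1). Ligand charge sum = -4.
With Zn in oxidation state +2, the complex ion is [Zn...]^2−.
Charge balance with barium (+2) requires 1 complex ion per 1 barium.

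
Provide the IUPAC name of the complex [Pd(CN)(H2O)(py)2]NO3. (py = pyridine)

The 1 nitrate counter-ion carries a total charge of -1, so each complex ion is 1+.
Ligand charges: 2×pyridine (neutral), 1×aqua (neutral), 1×cyano (-1 each); total -1. So Pd + (-1) = 1+, giving Pd = +2.
Ligands are named alphabetically: aqua before cyano before pyridine.

aquacyanobis(pyridine)palladium(II) nitrate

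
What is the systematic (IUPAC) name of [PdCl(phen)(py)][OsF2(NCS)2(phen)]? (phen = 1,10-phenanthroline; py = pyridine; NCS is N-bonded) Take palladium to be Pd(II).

chloro(1,10-phenanthroline)(pyridine)palladium(II) difluorodiisothiocyanato(1,10-phenanthroline)osmate(III)

Pd is given as +2; the cation's ligand charges sum to -1, so the complex cation is 1+.
A 1:1 salt means the anion carries the equal and opposite charge, 1−.
Anion: ligand charges sum to -4; for the ion to be 1−, Os = +3.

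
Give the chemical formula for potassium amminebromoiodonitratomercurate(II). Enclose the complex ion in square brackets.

K[HgBrI(NH3)(NO3)]

Ligands: 1 bromo (Br, -1), 1 iodo (I, -1), 1 nitrato (NO3, -1), 1 ammine (NH3, neutral). Ligand charge sum = -3.
With Hg in oxidation state +2, the complex ion is [Hg...]^1−.
Charge balance with potassium (+1) requires 1 complex ion per 1 potassium.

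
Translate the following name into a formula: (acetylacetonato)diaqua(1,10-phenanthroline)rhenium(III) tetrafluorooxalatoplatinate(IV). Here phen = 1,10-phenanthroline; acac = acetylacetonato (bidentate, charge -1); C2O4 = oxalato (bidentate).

Cation [Re…]: ligand charges -1, Re(III) ⇒ ion charge 2+.
Anion [Pt…]: ligand charges -6, Pt(IV) ⇒ ion charge 2−.
One 2+ cation balances one 2− anion.

[Re(acac)(H2O)2(phen)][Pt(C2O4)F4]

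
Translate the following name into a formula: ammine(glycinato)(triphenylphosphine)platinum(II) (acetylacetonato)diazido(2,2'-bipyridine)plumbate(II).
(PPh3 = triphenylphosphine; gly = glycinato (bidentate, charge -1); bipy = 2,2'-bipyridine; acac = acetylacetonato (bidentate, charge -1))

[Pt(gly)(NH3)(PPh3)][Pb(acac)(bipy)(N3)2]

Cation [Pt…]: ligand charges -1, Pt(II) ⇒ ion charge 1+.
Anion [Pb…]: ligand charges -3, Pb(II) ⇒ ion charge 1−.
One 1+ cation balances one 1− anion.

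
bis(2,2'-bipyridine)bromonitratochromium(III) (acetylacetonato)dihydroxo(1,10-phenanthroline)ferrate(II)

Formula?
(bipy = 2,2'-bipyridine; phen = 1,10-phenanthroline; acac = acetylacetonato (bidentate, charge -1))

[Cr(bipy)2Br(NO3)][Fe(acac)(OH)2(phen)]

Cation [Cr…]: ligand charges -2, Cr(III) ⇒ ion charge 1+.
Anion [Fe…]: ligand charges -3, Fe(II) ⇒ ion charge 1−.
One 1+ cation balances one 1− anion.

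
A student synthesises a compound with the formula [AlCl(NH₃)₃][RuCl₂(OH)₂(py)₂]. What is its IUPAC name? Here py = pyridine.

Both ions are complex: the cation is named first with the plain metal name, the anion second with the -ate form; each ion's ligands are alphabetised independently.
Aluminium is always +3 in its complexes; the cation's ligand charges sum to -1, so the complex cation is 2+.
A 1:1 salt means the anion carries the equal and opposite charge, 2−.
Anion: ligand charges sum to -4; for the ion to be 2−, Ru = +2.

triamminechloroaluminium(III) dichlorodihydroxobis(pyridine)ruthenate(II)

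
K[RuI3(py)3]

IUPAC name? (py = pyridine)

The 1 potassium counter-ion carries a total charge of +1, so each complex ion is 1−.
Ligand charges: 3×iodo (-1 each), 3×pyridine (neutral); total -3. So Ru + (-3) = 1−, giving Ru = +2.
The complex ion is anionic, so ruthenium takes the -ate form ruthenate(II).

potassium triiodotris(pyridine)ruthenate(II)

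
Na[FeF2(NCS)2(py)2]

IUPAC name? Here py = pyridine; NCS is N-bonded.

The 1 sodium counter-ion carries a total charge of +1, so each complex ion is 1−.
Ligand charges: 2×fluoro (-1 each), 2×pyridine (neutral), 2×isothiocyanato (-1 each); total -4. So Fe + (-4) = 1−, giving Fe = +3.
The complex ion is anionic, so iron takes the -ate form ferrate(III).

sodium difluorodiisothiocyanatobis(pyridine)ferrate(III)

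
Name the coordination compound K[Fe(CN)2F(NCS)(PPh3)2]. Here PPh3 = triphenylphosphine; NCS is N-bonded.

The 1 potassium counter-ion carries a total charge of +1, so each complex ion is 1−.
Ligand charges: 2×cyano (-1 each), 2×triphenylphosphine (neutral), 1×fluoro (-1 each), 1×isothiocyanato (-1 each); total -4. So Fe + (-4) = 1−, giving Fe = +3.
Ligands are named alphabetically: cyano before fluoro before isothiocyanato before triphenylphosphine.
The complex ion is anionic, so iron takes the -ate form ferrate(III).

potassium dicyanofluoroisothiocyanatobis(triphenylphosphine)ferrate(III)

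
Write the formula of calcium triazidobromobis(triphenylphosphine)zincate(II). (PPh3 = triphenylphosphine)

Ligands: 1 bromo (Br, -1), 2 triphenylphosphine (PPh3, neutral), 3 azido (N3, -1). Ligand charge sum = -4.
Charge balance with calcium (+2) requires 1 complex ion per 1 calcium.

Ca[ZnBr(N3)3(PPh3)2]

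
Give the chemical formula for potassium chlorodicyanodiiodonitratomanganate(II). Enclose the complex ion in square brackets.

Ligands: 2 iodo (I, -1), 1 nitrato (NO3, -1), 2 cyano (CN, -1), 1 chloro (Cl, -1). Ligand charge sum = -6.
Charge balance with potassium (+1) requires 1 complex ion per 4 potassium.

K4[MnCl(CN)2I2(NO3)]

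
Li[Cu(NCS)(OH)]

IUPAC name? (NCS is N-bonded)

The 1 lithium counter-ion carries a total charge of +1, so each complex ion is 1−.
Ligand charges: 1×hydroxo (-1 each), 1×isothiocyanato (-1 each); total -2. So Cu + (-2) = 1−, giving Cu = +1.
Ligands are named alphabetically: hydroxo before isothiocyanato.
The complex ion is anionic, so copper takes the -ate form cuprate(I).

lithium hydroxoisothiocyanatocuprate(I)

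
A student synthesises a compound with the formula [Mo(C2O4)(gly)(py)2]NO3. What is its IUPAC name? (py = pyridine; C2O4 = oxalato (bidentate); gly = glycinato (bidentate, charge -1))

The 1 nitrate counter-ion carries a total charge of -1, so each complex ion is 1+.
Ligand charges: 2×pyridine (neutral), 1×oxalato (-2 each), 1×glycinato (-1 each); total -3. So Mo + (-3) = 1+, giving Mo = +4.
Ligands are named alphabetically: glycinato before oxalato before pyridine.

(glycinato)oxalatobis(pyridine)molybdenum(IV) nitrate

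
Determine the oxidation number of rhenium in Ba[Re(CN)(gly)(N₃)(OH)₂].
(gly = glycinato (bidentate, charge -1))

+3

1 barium outside the brackets (+2 each) → the complex ion is 2−.
Ligand charges: 2×OH = -2; 1×N3 = -1; 1×CN = -1; 1×gly = -1; sum -5.
Re + (-5) = 2− ⇒ Re is +3.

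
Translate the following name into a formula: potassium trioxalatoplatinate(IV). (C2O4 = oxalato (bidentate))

Ligands: 3 oxalato (C2O4, -2). Ligand charge sum = -6.
Charge balance with potassium (+1) requires 1 complex ion per 2 potassium.

K2[Pt(C2O4)3]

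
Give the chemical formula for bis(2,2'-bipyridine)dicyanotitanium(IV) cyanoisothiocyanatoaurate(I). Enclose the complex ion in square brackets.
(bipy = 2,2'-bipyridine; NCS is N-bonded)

Cation [Ti…]: ligand charges -2, Ti(IV) ⇒ ion charge 2+.
Anion [Au…]: ligand charges -2, Au(I) ⇒ ion charge 1−.
One 2+ cation requires 2 of the 1− anion.

[Ti(bipy)2(CN)2][Au(CN)(NCS)]2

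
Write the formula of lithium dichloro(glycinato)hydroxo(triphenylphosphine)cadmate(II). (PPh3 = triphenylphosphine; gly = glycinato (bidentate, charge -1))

Ligands: 1 triphenylphosphine (PPh3, neutral), 2 chloro (Cl, -1), 1 hydroxo (OH, -1), 1 glycinato (gly, -1). Ligand charge sum = -4.
With Cd in oxidation state +2, the complex ion is [Cd...]^2−.
Charge balance with lithium (+1) requires 1 complex ion per 2 lithium.

Li2[CdCl2(gly)(OH)(PPh3)]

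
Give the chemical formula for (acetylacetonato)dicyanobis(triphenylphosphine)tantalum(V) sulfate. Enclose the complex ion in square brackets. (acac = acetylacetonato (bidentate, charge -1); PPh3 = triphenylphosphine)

Ligands: 1 acetylacetonato (acac, -1), 2 cyano (CN, -1), 2 triphenylphosphine (PPh3, neutral). Ligand charge sum = -3.
With Ta in oxidation state +5, the complex ion is [Ta...]^2+.
Charge balance with sulfate (-2) requires 1 complex ion per 1 sulfate.

[Ta(acac)(CN)2(PPh3)2]SO4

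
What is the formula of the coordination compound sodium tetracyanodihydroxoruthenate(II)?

Na4[Ru(CN)4(OH)2]

Ligands: 2 hydroxo (OH, -1), 4 cyano (CN, -1). Ligand charge sum = -6.
Charge balance with sodium (+1) requires 1 complex ion per 4 sodium.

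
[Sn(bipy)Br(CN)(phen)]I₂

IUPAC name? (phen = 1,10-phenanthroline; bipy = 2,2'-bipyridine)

The 2 iodide counter-ions carry a total charge of -2, so each complex ion is 2+.
Ligand charges: 1×cyano (-1 each), 1×bromo (-1 each), 1×1,10-phenanthroline (neutral), 1×2,2'-bipyridine (neutral); total -2. So Sn + (-2) = 2+, giving Sn = +4.
Ligands are named alphabetically: bipyridine before bromo before cyano before phenanthroline.

(2,2'-bipyridine)bromocyano(1,10-phenanthroline)tin(IV) iodide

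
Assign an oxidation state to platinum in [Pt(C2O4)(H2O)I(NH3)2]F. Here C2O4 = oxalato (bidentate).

+4

1 fluoride outside the brackets (-1 each) → the complex ion is 1+.
Ligand charges: 1×C2O4 = -2; 1×I = -1; 2×NH3 neutral; 1×H2O neutral; sum -3.
Pt + (-3) = 1+ ⇒ Pt is +4.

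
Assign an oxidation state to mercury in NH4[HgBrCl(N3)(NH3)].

1 ammonium outside the brackets (+1 each) → the complex ion is 1−.
Ligand charges: 1×NH3 neutral; 1×Br = -1; 1×Cl = -1; 1×N3 = -1; sum -3.
Hg + (-3) = 1− ⇒ Hg is +2.

+2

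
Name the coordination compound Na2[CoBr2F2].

The 2 sodium counter-ions carry a total charge of +2, so each complex ion is 2−.
Ligand charges: 2×fluoro (-1 each), 2×bromo (-1 each); total -4. So Co + (-4) = 2−, giving Co = +2.
Ligands are named alphabetically: bromo before fluoro.
The complex ion is anionic, so cobalt takes the -ate form cobaltate(II).

sodium dibromodifluorocobaltate(II)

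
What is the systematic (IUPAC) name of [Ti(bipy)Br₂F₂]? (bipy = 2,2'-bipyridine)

(2,2'-bipyridine)dibromodifluorotitanium(IV)

There is no counter-ion, so the complex is neutral overall.
Ligand charges: 1×2,2'-bipyridine (neutral), 2×fluoro (-1 each), 2×bromo (-1 each); total -4. So Ti + (-4) = 0, giving Ti = +4.
Ligands are named alphabetically: bipyridine before bromo before fluoro.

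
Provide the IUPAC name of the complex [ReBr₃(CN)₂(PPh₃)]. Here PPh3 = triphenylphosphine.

There is no counter-ion, so the complex is neutral overall.
Ligand charges: 2×cyano (-1 each), 3×bromo (-1 each), 1×triphenylphosphine (neutral); total -5. So Re + (-5) = 0, giving Re = +5.
Ligands are named alphabetically: bromo before cyano before triphenylphosphine.

tribromodicyano(triphenylphosphine)rhenium(V)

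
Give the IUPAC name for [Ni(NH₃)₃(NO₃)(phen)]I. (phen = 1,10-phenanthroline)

The 1 iodide counter-ion carries a total charge of -1, so each complex ion is 1+.
Ligand charges: 1×nitrato (-1 each), 1×1,10-phenanthroline (neutral), 3×ammine (neutral); total -1. So Ni + (-1) = 1+, giving Ni = +2.
Ligands are named alphabetically: ammine before nitrato before phenanthroline.

triamminenitrato(1,10-phenanthroline)nickel(II) iodide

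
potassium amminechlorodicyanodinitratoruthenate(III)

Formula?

Ligands: 1 ammine (NH3, neutral), 2 cyano (CN, -1), 1 chloro (Cl, -1), 2 nitrato (NO3, -1). Ligand charge sum = -5.
With Ru in oxidation state +3, the complex ion is [Ru...]^2−.
Charge balance with potassium (+1) requires 1 complex ion per 2 potassium.

K2[RuCl(CN)2(NH3)(NO3)2]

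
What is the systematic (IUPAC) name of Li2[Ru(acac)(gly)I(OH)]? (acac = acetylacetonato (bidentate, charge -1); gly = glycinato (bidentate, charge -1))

The 2 lithium counter-ions carry a total charge of +2, so each complex ion is 2−.
Ligand charges: 1×hydroxo (-1 each), 1×acetylacetonato (-1 each), 1×iodo (-1 each), 1×glycinato (-1 each); total -4. So Ru + (-4) = 2−, giving Ru = +2.
Ligands are named alphabetically: acetylacetonato before glycinato before hydroxo before iodo.
The complex ion is anionic, so ruthenium takes the -ate form ruthenate(II).

lithium (acetylacetonato)(glycinato)hydroxoiodoruthenate(II)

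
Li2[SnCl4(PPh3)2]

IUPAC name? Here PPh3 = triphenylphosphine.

lithium tetrachlorobis(triphenylphosphine)stannate(II)

The 2 lithium counter-ions carry a total charge of +2, so each complex ion is 2−.
Ligand charges: 2×triphenylphosphine (neutral), 4×chloro (-1 each); total -4. So Sn + (-4) = 2−, giving Sn = +2.
Ligands are named alphabetically: chloro before triphenylphosphine.
The complex ion is anionic, so tin takes the -ate form stannate(II).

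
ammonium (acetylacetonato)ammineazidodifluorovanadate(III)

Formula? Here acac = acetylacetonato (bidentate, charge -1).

Ligands: 1 azido (N3, -1), 2 fluoro (F, -1), 1 ammine (NH3, neutral), 1 acetylacetonato (acac, -1). Ligand charge sum = -4.
With V in oxidation state +3, the complex ion is [V...]^1−.
Charge balance with ammonium (+1) requires 1 complex ion per 1 ammonium.

NH4[V(acac)F2(N3)(NH3)]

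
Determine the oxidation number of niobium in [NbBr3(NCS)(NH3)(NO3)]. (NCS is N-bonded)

No counter-ion: the bracketed complex is neutral.
Ligand charges: 1×NCS = -1; 1×NH3 neutral; 1×NO3 = -1; 3×Br = -3; sum -5.
Nb + (-5) = 0 ⇒ Nb is +5.

+5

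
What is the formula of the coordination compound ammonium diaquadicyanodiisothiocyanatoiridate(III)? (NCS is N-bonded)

Ligands: 2 isothiocyanato (NCS, -1), 2 aqua (H2O, neutral), 2 cyano (CN, -1). Ligand charge sum = -4.
Charge balance with ammonium (+1) requires 1 complex ion per 1 ammonium.

NH4[Ir(CN)2(H2O)2(NCS)2]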